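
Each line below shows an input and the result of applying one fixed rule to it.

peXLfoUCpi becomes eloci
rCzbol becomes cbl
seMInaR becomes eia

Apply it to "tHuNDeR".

hne

The pattern: keep every other character starting from the second (positions 2nd, 4th, 6th, ...), then convert every letter to lowercase.
Working it through for "tHuNDeR": intermediate "HNe", final "hne".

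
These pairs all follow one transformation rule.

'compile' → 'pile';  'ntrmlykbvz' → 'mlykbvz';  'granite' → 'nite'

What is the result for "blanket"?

nket

Each output is the input with this applied: delete the first 3 characters.
Doing the same to "blanket": "nket".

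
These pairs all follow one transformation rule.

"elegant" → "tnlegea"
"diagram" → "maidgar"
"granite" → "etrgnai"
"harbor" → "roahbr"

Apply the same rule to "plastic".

cilpsat

What's happening: move the last 2 characters to the front (rotate right by 2), then swap each adjacent pair of characters (1↔2, 3↔4, ...).
On "plastic": the first step gives "icplast", and the second then gives "cilpsat".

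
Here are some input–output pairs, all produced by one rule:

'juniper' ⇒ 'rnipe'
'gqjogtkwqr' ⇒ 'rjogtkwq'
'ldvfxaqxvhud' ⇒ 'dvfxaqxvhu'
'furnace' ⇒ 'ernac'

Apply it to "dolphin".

The rule is to delete the first 2 characters, then move the last character to the front.
On "dolphin": the first step gives "lphin", and the second then gives "nlphi".

nlphi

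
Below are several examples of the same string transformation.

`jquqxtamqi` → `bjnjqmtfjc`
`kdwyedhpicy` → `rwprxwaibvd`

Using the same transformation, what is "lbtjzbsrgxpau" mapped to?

numcsulkzqite

Looking at the pairs, the operation is to shift every letter 7 places backward in the alphabet (wrapping around), then swap the first and last characters.
Working it through for "lbtjzbsrgxpau": intermediate "eumcsulkzqitn", final "numcsulkzqite".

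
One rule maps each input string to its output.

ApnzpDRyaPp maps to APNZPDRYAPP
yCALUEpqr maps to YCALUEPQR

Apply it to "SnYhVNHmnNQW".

SNYHVNHMNNQW

The transformation: convert every letter to uppercase.
So "SnYhVNHmnNQW" becomes "SNYHVNHMNNQW".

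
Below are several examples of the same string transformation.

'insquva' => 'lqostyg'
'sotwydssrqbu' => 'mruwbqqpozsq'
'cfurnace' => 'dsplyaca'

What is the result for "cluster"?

What's happening: move the first character to the end, then shift every letter 2 places backward in the alphabet (wrapping around).
Doing the same to "cluster": "jsqrcpa".

jsqrcpa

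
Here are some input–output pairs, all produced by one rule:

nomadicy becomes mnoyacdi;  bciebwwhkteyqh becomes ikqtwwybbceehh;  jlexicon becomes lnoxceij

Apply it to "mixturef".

What's happening: sort the characters into alphabetical order, then swap the front and back halves of the string.
"mixturef" → "efimrtux" → "rtuxefim".
(Check on "jlexicon": → "ceijlnox" → "lnoxceij" ✓)

rtuxefim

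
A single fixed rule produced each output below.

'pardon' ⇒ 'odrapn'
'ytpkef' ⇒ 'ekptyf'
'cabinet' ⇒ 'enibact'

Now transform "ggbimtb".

The rule is to reverse the string, then move the first character to the end.
Working it through for "ggbimtb": intermediate "btmibgg", final "tmibggb".
(Check on "pardon": → "nodrap" → "odrapn" ✓)

tmibggb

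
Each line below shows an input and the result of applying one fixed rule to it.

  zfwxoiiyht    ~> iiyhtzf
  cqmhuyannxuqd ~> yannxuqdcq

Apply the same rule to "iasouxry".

xryia

The transformation: move the first 2 characters to the end (rotate left by 2), then delete the first 3 characters.
Starting from "iasouxry": after the first operation, "souxryia"; after the second, "xryia".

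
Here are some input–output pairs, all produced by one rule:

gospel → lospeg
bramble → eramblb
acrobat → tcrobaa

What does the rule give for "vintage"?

eintagv

Each output is the input with this applied: swap the first and last characters.
So "vintage" becomes "eintagv".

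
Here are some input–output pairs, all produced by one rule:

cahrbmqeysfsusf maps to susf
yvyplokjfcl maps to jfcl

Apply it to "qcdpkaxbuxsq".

The pattern: keep only the last 4 characters.
Applying that to "qcdpkaxbuxsq" gives "uxsq".

uxsq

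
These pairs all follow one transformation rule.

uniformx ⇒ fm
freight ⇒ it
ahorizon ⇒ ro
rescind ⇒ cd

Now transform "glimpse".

Looking at the pairs, the operation is to keep one character in every 3, starting at position 1 (positions 1st, 4th, 7th, ...), then delete the first character.
On "glimpse": the first step gives "gme", and the second then gives "me".
(Check on "ahorizon": → "aro" → "ro" ✓)

me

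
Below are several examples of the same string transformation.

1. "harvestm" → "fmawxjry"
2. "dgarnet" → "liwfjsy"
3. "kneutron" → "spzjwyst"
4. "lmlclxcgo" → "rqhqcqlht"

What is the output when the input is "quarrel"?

The pattern: swap each adjacent pair of characters (1↔2, 3↔4, ...), then shift every letter 5 places forward in the alphabet (wrapping around).
Starting from "quarrel": after the first operation, "uqraerl"; after the second, "zvwfjwq".

zvwfjwq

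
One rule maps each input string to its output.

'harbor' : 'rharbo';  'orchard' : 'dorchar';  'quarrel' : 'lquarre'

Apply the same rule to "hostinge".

The pattern: move the last character to the front.
Doing the same to "hostinge": "ehosting".

ehosting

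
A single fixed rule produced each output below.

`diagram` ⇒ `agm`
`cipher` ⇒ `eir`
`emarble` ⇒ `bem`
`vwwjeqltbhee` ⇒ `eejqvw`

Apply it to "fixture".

Rule — sort the characters into alphabetical order, then keep every other character starting from the second (positions 2nd, 4th, 6th, ...).
"fixture" → "efirtux" → "fru".

fru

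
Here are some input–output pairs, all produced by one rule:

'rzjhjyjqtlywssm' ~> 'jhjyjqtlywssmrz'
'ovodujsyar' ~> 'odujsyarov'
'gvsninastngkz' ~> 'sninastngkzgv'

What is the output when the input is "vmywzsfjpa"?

Each output is the input with this applied: move the first 2 characters to the end (rotate left by 2).
On "vmywzsfjpa" that produces "ywzsfjpavm".

ywzsfjpavm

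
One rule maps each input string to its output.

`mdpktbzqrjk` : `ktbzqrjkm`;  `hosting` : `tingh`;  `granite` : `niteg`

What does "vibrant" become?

Each output is the input with this applied: move the first 3 characters to the end (rotate left by 3), then delete the last 2 characters.
Doing the same to "vibrant": "rantv".

rantv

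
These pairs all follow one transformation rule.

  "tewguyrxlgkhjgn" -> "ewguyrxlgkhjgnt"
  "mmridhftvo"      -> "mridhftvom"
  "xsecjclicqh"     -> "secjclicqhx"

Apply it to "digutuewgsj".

igutuewgsjd

Rule — move the first character to the end.
So "digutuewgsj" becomes "igutuewgsjd".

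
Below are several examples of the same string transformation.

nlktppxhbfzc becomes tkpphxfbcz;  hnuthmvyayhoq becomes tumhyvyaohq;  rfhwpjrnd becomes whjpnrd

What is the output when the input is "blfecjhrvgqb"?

efjcrhgvbq

Rule — swap each adjacent pair of characters (1↔2, 3↔4, ...), then delete the first 2 characters.
Working it through for "blfecjhrvgqb": intermediate "lbefjcrhgvbq", final "efjcrhgvbq".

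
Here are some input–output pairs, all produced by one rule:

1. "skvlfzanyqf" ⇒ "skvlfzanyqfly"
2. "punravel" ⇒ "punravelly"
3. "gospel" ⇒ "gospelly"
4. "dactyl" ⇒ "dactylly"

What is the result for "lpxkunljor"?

lpxkunljorly

The transformation: append "ly".
Applying that to "lpxkunljor" gives "lpxkunljorly".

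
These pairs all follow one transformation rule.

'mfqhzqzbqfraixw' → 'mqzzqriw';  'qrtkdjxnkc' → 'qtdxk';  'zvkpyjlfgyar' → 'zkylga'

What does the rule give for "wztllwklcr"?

wtlkc

The rule is to keep every other character starting from the first (positions 1st, 3rd, 5th, ...).
Doing the same to "wztllwklcr": "wtlkc".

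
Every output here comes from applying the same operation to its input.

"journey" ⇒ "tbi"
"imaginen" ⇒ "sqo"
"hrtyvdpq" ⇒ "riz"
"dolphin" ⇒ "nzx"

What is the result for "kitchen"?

umx

The rule is to shift every letter 10 places forward in the alphabet (wrapping around), then keep one character in every 3, starting at position 1 (positions 1st, 4th, 7th, ...).
Doing the same to "kitchen": "umx".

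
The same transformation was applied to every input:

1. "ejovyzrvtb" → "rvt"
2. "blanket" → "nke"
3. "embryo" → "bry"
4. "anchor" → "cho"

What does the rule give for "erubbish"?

Rule — delete the last character, then keep only the last 3 characters.
For "erubbish", step one produces "erubbis"; step two turns that into "bis".

bis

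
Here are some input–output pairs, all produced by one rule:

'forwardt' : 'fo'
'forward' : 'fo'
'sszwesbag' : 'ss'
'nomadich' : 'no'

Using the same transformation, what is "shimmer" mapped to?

sh

In each case the input is transformed by: keep only the first 2 characters.
"shimmer" → "sh".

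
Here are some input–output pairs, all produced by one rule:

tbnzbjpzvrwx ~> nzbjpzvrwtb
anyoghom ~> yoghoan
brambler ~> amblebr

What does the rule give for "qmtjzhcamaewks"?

tjzhcamaewkqm

Rule — delete the last character, then move the first 2 characters to the end (rotate left by 2).
Doing the same to "qmtjzhcamaewks": "tjzhcamaewkqm".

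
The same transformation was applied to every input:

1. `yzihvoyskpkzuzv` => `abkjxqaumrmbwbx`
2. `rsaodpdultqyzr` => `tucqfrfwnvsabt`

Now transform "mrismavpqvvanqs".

Rule — shift every letter 2 places forward in the alphabet (wrapping around).
Applying that to "mrismavpqvvanqs" gives "otkuocxrsxxcpsu".

otkuocxrsxxcpsu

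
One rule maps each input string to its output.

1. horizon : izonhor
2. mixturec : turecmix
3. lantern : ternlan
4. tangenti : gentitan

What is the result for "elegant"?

What's happening: move the first 3 characters to the end (rotate left by 3).
Applying that to "elegant" gives "gantele".

gantele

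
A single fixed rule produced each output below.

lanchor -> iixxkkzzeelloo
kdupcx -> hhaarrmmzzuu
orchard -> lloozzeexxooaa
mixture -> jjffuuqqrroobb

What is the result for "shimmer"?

ppeeffjjjjbboo

Each output is the input with this applied: double every character, then shift every letter 3 places backward in the alphabet (wrapping around).
Working it through for "shimmer": intermediate "sshhiimmmmeerr", final "ppeeffjjjjbboo".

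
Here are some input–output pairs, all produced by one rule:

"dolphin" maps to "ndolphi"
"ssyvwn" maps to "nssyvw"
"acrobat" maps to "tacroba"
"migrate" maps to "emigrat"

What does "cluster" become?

rcluste

The transformation: move the last character to the front.
"cluster" → "rcluste".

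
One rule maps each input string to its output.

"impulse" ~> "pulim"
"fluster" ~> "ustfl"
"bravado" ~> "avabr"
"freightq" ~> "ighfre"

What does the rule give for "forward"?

rwafo

The transformation: delete the last 2 characters, then move the last 3 characters to the front (rotate right by 3).
For "forward", step one produces "forwa"; step two turns that into "rwafo".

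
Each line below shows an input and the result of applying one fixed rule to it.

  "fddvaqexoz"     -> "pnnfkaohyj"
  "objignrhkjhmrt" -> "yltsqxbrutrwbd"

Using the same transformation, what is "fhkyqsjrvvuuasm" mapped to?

pruiactbffeekcw

The transformation: shift every letter 10 places forward in the alphabet (wrapping around).
"fhkyqsjrvvuuasm" → "pruiactbffeekcw".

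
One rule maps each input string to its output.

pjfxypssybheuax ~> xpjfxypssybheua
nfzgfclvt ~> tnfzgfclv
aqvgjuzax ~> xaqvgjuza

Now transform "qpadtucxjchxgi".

The rule is to move the last character to the front.
For "qpadtucxjchxgi" the result is "iqpadtucxjchxg".

iqpadtucxjchxg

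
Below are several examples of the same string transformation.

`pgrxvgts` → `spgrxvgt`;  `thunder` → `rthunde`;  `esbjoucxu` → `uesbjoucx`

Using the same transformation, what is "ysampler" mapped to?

rysample

What's happening: move the last character to the front.
For "ysampler" the result is "rysample".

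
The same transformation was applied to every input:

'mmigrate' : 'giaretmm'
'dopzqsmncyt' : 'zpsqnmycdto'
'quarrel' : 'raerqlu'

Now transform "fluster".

The transformation: move the first 2 characters to the end (rotate left by 2), then swap each adjacent pair of characters (1↔2, 3↔4, ...).
On "fluster": the first step gives "usterfl", and the second then gives "suetfrl".
(Check on "quarrel": → "arrelqu" → "raerqlu" ✓)

suetfrl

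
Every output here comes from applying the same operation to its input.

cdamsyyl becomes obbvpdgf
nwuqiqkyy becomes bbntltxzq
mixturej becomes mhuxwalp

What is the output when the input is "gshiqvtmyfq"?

What's happening: shift every letter 3 places forward in the alphabet (wrapping around), then reverse the string.
On "gshiqvtmyfq": the first step gives "jvkltywpbit", and the second then gives "tibpwytlkvj".

tibpwytlkvj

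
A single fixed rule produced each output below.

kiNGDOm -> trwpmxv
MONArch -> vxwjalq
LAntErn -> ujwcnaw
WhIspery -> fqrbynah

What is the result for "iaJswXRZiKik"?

Each output is the input with this applied: shift every letter 9 places forward in the alphabet (wrapping around), then convert every letter to lowercase.
For "iaJswXRZiKik", step one produces "rjSbfGAIrTrt"; step two turns that into "rjsbfgairtrt".

rjsbfgairtrt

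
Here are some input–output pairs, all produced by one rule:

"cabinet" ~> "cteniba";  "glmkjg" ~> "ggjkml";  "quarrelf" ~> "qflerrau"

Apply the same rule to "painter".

Rule — move the first character to the end, then reverse the string.
Applying both steps to "painter": "ainterp", then "pretnia".
(Check on "glmkjg": → "lmkjgg" → "ggjkml" ✓)

pretnia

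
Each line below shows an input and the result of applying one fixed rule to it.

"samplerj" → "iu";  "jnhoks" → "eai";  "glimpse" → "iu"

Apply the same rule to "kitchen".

au

What's happening: shift every letter 10 places backward in the alphabet (wrapping around), then keep only the vowels.
Applying both steps to "kitchen": "ayjsxud", then "au".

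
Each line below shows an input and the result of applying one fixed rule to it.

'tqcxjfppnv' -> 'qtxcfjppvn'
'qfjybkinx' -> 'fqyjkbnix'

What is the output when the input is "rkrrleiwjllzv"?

krrrelwiljzlv

The transformation: swap each adjacent pair of characters (1↔2, 3↔4, ...).
On "rkrrleiwjllzv" that produces "krrrelwiljzlv".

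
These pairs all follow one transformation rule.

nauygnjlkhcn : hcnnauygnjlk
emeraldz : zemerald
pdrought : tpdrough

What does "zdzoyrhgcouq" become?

The rule is to swap the front and back halves of the string, then move the first 3 characters to the end (rotate left by 3).
For "zdzoyrhgcouq", step one produces "hgcouqzdzoyr"; step two turns that into "ouqzdzoyrhgc".

ouqzdzoyrhgc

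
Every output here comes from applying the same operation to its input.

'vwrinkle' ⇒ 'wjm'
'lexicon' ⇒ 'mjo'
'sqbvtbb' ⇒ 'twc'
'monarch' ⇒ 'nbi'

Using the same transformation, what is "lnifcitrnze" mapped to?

mgua

In each case the input is transformed by: keep one character in every 3, starting at position 1 (positions 1st, 4th, 7th, ...), then shift every letter 1 place forward in the alphabet (wrapping around).
On "lnifcitrnze": the first step gives "lftz", and the second then gives "mgua".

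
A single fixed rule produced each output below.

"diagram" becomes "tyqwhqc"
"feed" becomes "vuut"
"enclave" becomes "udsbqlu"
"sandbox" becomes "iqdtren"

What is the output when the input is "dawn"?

The pattern: shift every letter 10 places backward in the alphabet (wrapping around).
Doing the same to "dawn": "tqmd".

tqmd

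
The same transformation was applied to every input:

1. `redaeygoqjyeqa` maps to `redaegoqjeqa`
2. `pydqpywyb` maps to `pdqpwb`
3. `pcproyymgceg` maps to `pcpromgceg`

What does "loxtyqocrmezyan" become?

loxtqocrmezan

Looking at the pairs, the operation is to remove every "y".
On "loxtyqocrmezyan" that produces "loxtqocrmezan".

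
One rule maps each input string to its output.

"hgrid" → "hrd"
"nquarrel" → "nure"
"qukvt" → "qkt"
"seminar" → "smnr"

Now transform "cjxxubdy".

In each case the input is transformed by: keep every other character starting from the first (positions 1st, 3rd, 5th, ...).
Applying that to "cjxxubdy" gives "cxud".

cxud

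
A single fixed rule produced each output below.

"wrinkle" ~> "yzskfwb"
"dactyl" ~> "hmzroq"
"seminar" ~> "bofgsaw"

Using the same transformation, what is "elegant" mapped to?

obhszsu

The pattern: move the last 3 characters to the front (rotate right by 3), then shift every letter 12 places backward in the alphabet (wrapping around).
"elegant" → "anteleg" → "obhszsu".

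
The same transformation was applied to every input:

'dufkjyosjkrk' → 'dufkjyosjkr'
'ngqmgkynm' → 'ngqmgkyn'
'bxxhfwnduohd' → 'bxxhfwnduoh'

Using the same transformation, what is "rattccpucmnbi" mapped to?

rattccpucmnb

What's happening: delete the last character.
Applying that to "rattccpucmnbi" gives "rattccpucmnb".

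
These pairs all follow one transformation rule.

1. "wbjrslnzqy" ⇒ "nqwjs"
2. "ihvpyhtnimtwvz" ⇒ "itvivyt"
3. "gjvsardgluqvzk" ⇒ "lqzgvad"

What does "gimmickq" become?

What's happening: swap the front and back halves of the string, then keep every other character starting from the second (positions 2nd, 4th, 6th, ...).
Applying both steps to "gimmickq": "ickqgimm", then "cqim".

cqim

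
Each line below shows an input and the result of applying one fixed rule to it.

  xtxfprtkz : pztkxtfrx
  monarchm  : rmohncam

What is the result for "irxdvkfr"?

vrrfxkdi

Each output is the input with this applied: take characters alternately from the front and the back (1st, last, 2nd, 2nd-last, ...), then swap the first and last characters.
"irxdvkfr" → "vrrfxkdi".
(Check on "xtxfprtkz": → "xztkxtfrp" → "pztkxtfrx" ✓)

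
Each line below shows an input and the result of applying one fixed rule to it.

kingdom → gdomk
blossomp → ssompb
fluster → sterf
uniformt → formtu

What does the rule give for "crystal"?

stalc

Looking at the pairs, the operation is to move the first character to the end, then delete the first 2 characters.
Starting from "crystal": after the first operation, "rystalc"; after the second, "stalc".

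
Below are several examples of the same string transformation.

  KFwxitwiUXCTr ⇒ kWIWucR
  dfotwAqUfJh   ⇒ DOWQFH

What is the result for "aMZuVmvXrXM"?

Each output is the input with this applied: flip the case of every letter, then keep every other character starting from the first (positions 1st, 3rd, 5th, ...).
Starting from "aMZuVmvXrXM": after the first operation, "AmzUvMVxRxm"; after the second, "AzvVRm".
(Check on "KFwxitwiUXCTr": → "kfWXITWIuxctR" → "kWIWucR" ✓)

AzvVRm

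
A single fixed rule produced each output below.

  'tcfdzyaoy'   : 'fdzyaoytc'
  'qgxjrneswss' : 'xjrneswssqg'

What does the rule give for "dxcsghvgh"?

csghvghdx

Each output is the input with this applied: move the first 2 characters to the end (rotate left by 2).
Applying that to "dxcsghvgh" gives "csghvghdx".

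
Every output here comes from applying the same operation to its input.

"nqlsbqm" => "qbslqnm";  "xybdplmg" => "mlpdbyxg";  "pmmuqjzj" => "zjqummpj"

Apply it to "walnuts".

What's happening: reverse the string, then move the first character to the end.
Starting from "walnuts": after the first operation, "stunlaw"; after the second, "tunlaws".

tunlaws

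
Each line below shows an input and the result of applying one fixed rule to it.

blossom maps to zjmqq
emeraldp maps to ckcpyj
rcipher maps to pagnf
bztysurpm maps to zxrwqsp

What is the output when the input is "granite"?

epylg

What's happening: shift every letter 2 places backward in the alphabet (wrapping around), then delete the last 2 characters.
On "granite": the first step gives "epylgrc", and the second then gives "epylg".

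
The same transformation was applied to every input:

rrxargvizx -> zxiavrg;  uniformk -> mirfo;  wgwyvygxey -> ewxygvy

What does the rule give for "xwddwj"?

Rule — take characters alternately from the front and the back (1st, last, 2nd, 2nd-last, ...), then delete the first 3 characters.
Applying both steps to "xwddwj": "xjwwdd", then "wdd".

wdd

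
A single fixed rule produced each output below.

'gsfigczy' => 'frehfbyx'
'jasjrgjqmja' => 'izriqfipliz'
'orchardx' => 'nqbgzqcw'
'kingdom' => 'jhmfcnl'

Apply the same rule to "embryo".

dlaqxn

The pattern: shift every letter 1 place backward in the alphabet (wrapping around).
Doing the same to "embryo": "dlaqxn".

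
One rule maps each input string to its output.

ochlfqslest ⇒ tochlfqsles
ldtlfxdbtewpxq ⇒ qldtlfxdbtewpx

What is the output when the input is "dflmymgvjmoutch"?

hdflmymgvjmoutc

In each case the input is transformed by: move the last character to the front.
So "dflmymgvjmoutch" becomes "hdflmymgvjmoutc".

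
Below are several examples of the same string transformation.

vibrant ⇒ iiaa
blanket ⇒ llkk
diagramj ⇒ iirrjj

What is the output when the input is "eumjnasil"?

Each output is the input with this applied: keep one character in every 3, starting at position 2 (positions 2nd, 5th, 8th, ...), then double every character.
"eumjnasil" → "uni" → "uunnii".
(Check on "blanket": → "lk" → "llkk" ✓)

uunnii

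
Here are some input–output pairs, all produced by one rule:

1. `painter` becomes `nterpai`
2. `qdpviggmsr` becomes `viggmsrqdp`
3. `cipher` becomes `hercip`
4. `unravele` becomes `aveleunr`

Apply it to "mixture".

The rule is to move the first 3 characters to the end (rotate left by 3).
"mixture" → "turemix".

turemix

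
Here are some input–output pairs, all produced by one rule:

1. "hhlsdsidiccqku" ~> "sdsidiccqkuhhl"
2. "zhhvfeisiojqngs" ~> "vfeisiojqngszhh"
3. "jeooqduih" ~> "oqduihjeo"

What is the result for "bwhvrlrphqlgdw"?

Looking at the pairs, the operation is to move the first 3 characters to the end (rotate left by 3).
Doing the same to "bwhvrlrphqlgdw": "vrlrphqlgdwbwh".

vrlrphqlgdwbwh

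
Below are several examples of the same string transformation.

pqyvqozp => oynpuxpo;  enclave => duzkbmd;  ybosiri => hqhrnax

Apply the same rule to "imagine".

The pattern: reverse the string, then shift every letter 1 place backward in the alphabet (wrapping around).
Applying both steps to "imagine": "enigami", then "dmhfzlh".

dmhfzlh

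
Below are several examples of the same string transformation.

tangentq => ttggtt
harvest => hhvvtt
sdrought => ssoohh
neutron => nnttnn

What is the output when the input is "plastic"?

ppsscc

In each case the input is transformed by: keep one character in every 3, starting at position 1 (positions 1st, 4th, 7th, ...), then double every character.
Applying that to "plastic" gives "ppsscc".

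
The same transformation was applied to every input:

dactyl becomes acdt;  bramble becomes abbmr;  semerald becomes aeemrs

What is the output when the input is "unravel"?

Rule — delete the last 2 characters, then sort the characters into alphabetical order.
On "unravel": the first step gives "unrav", and the second then gives "anruv".

anruv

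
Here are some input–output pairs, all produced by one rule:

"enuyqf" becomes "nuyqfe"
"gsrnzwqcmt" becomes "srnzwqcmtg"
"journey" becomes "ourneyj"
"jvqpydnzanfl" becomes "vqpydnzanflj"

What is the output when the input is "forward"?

Looking at the pairs, the operation is to move the first character to the end.
Doing the same to "forward": "orwardf".

orwardf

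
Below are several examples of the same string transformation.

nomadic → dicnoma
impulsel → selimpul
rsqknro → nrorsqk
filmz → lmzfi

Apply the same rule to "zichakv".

The rule is to move the last 3 characters to the front (rotate right by 3).
Applying that to "zichakv" gives "akvzich".

akvzich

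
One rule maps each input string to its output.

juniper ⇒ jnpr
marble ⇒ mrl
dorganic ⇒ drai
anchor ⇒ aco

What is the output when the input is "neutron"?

Rule — keep every other character starting from the first (positions 1st, 3rd, 5th, ...).
On "neutron" that produces "nurn".

nurn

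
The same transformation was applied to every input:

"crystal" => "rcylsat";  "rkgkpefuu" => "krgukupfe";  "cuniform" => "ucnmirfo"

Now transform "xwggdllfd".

The transformation: move the first character to the end, then take characters alternately from the front and the back (1st, last, 2nd, 2nd-last, ...).
On "xwggdllfd": the first step gives "wggdllfdx", and the second then gives "wxgdgfdll".

wxgdgfdll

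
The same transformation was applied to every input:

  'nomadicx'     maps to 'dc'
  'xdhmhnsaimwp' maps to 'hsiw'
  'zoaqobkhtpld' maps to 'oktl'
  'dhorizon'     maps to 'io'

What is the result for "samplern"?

The transformation: delete the first 3 characters, then keep every other character starting from the second (positions 2nd, 4th, 6th, ...).
Starting from "samplern": after the first operation, "plern"; after the second, "lr".

lr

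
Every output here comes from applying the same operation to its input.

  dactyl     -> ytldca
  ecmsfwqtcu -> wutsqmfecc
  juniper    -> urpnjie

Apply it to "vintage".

Looking at the pairs, the operation is to sort the characters into reverse alphabetical order.
"vintage" → "vtnigea".

vtnigea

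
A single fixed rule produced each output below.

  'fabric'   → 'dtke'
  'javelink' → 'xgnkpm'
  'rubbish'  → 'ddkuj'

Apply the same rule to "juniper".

Rule — shift every letter 2 places forward in the alphabet (wrapping around), then delete the first 2 characters.
Working it through for "juniper": intermediate "lwpkrgt", final "pkrgt".

pkrgt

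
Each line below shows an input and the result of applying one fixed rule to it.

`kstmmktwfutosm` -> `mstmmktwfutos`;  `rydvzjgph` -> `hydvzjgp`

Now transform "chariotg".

In each case the input is transformed by: delete the first character, then move the last character to the front.
Working it through for "chariotg": intermediate "hariotg", final "ghariot".

ghariot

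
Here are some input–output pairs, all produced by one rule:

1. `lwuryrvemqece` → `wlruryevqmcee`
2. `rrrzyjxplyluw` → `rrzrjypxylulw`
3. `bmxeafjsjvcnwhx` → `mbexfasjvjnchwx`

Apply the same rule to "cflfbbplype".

fcflbblppye

Looking at the pairs, the operation is to swap each adjacent pair of characters (1↔2, 3↔4, ...).
"cflfbbplype" → "fcflbblppye".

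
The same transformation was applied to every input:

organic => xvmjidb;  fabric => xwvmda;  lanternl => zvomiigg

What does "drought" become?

ypomjcb

What's happening: shift every letter 5 places backward in the alphabet (wrapping around), then sort the characters into reverse alphabetical order.
Applying both steps to "drought": "ymjpbco", then "ypomjcb".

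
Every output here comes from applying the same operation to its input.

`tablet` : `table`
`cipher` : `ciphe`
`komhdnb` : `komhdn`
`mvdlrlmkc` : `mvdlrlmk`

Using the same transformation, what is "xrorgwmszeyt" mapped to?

xrorgwmszey

The transformation: delete the last character.
For "xrorgwmszeyt" the result is "xrorgwmszey".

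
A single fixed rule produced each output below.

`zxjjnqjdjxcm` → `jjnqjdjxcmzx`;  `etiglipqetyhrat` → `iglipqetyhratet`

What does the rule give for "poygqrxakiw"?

ygqrxakiwpo

The pattern: move the first 2 characters to the end (rotate left by 2).
Applying that to "poygqrxakiw" gives "ygqrxakiwpo".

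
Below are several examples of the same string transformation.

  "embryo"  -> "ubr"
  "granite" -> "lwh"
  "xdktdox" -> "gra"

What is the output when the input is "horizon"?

crq

Each output is the input with this applied: shift every letter 3 places forward in the alphabet (wrapping around), then keep only the last 3 characters.
So "horizon" becomes "crq".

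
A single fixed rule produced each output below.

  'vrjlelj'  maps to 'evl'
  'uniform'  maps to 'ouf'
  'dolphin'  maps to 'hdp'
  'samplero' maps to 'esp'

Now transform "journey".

The rule is to move the last 3 characters to the front (rotate right by 3), then keep one character in every 3, starting at position 1 (positions 1st, 4th, 7th, ...).
Applying both steps to "journey": "neyjour", then "njr".

njr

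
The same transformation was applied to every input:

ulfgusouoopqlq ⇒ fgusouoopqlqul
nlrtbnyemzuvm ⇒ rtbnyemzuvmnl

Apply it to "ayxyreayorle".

Looking at the pairs, the operation is to move the first 2 characters to the end (rotate left by 2).
Doing the same to "ayxyreayorle": "xyreayorleay".

xyreayorleay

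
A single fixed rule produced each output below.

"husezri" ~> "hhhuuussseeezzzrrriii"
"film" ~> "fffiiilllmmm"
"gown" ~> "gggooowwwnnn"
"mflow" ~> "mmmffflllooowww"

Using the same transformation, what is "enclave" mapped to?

The pattern: repeat every character 3 times.
Applying that to "enclave" gives "eeennnccclllaaavvveee".

eeennnccclllaaavvveee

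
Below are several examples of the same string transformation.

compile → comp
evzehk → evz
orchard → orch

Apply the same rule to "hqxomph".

The transformation: delete the last 3 characters.
Doing the same to "hqxomph": "hqxo".

hqxo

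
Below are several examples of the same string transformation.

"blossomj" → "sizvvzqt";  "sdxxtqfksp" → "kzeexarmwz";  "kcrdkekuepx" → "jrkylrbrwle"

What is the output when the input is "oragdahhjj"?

The pattern: swap each adjacent pair of characters (1↔2, 3↔4, ...), then shift every letter 7 places forward in the alphabet (wrapping around).
Starting from "oragdahhjj": after the first operation, "rogaadhhjj"; after the second, "yvnhhkooqq".

yvnhhkooqq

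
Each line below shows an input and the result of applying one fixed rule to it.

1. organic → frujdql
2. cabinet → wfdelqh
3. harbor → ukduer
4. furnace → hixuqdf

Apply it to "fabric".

fideul

In each case the input is transformed by: move the last character to the front, then shift every letter 3 places forward in the alphabet (wrapping around).
Starting from "fabric": after the first operation, "cfabri"; after the second, "fideul".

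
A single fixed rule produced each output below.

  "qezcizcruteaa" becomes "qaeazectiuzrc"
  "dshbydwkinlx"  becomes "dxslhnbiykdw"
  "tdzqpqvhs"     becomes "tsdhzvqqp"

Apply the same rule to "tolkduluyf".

tfoylukldu

Each output is the input with this applied: take characters alternately from the front and the back (1st, last, 2nd, 2nd-last, ...).
For "tolkduluyf" the result is "tfoylukldu".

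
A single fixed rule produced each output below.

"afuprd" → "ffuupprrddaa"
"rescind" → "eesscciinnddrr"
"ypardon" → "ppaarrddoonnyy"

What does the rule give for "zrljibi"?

Each output is the input with this applied: double every character, then move the first 2 characters to the end (rotate left by 2).
On "zrljibi" that produces "rrlljjiibbiizz".

rrlljjiibbiizz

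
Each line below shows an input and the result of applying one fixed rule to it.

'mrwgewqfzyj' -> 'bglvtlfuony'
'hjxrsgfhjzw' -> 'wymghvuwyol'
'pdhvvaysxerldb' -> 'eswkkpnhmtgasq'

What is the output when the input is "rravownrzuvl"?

ggpkdlcgojka

Each output is the input with this applied: shift every letter 11 places backward in the alphabet (wrapping around).
So "rravownrzuvl" becomes "ggpkdlcgojka".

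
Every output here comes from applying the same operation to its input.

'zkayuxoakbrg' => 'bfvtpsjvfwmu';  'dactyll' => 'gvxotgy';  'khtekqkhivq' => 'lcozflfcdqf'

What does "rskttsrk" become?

fnfoonmm

The pattern: swap the first and last characters, then shift every letter 5 places backward in the alphabet (wrapping around).
Working it through for "rskttsrk": intermediate "kskttsrr", final "fnfoonmm".
(Check on "zkayuxoakbrg": → "gkayuxoakbrz" → "bfvtpsjvfwmu" ✓)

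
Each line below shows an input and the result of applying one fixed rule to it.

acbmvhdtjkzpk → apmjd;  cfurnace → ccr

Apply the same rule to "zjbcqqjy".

zjc

The rule is to take characters alternately from the front and the back (1st, last, 2nd, 2nd-last, ...), then keep one character in every 3, starting at position 1 (positions 1st, 4th, 7th, ...).
"zjbcqqjy" → "zjc".
(Check on "acbmvhdtjkzpk": → "akcpbzmkvjhtd" → "apmjd" ✓)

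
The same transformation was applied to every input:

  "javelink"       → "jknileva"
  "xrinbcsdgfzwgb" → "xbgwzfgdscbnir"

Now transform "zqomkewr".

The pattern: move the first character to the end, then reverse the string.
Starting from "zqomkewr": after the first operation, "qomkewrz"; after the second, "zrwekmoq".

zrwekmoq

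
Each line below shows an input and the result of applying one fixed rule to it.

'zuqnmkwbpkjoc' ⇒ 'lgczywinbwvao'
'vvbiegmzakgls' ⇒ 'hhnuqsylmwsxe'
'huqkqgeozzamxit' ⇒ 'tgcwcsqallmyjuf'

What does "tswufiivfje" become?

feigruuhrvq

Looking at the pairs, the operation is to shift every letter 12 places forward in the alphabet (wrapping around).
On "tswufiivfje" that produces "feigruuhrvq".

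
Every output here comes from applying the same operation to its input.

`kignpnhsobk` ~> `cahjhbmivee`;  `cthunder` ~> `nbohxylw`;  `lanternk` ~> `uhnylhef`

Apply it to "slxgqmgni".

Rule — move the first character to the end, then shift every letter 6 places backward in the alphabet (wrapping around).
Applying both steps to "slxgqmgni": "lxgqmgnis", then "frakgahcm".

frakgahcm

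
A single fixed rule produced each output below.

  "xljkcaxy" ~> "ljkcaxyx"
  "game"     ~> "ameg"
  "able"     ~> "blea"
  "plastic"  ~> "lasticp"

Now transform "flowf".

lowff

In each case the input is transformed by: move the first character to the end.
Doing the same to "flowf": "lowff".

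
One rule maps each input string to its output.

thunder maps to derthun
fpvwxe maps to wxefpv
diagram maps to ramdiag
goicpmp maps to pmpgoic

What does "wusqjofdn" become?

Rule — move the last 3 characters to the front (rotate right by 3).
For "wusqjofdn" the result is "fdnwusqjo".

fdnwusqjo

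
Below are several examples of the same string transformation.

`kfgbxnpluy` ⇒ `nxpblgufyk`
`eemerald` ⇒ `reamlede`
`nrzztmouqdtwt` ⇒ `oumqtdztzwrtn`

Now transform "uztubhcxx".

Looking at the pairs, the operation is to take characters alternately from the front and the back (1st, last, 2nd, 2nd-last, ...), then reverse the string.
For "uztubhcxx", step one produces "uxzxtcuhb"; step two turns that into "bhuctxzxu".

bhuctxzxu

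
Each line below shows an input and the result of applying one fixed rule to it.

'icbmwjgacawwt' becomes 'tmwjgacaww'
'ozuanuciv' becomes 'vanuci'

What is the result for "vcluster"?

ruste

Looking at the pairs, the operation is to delete the first 3 characters, then move the last character to the front.
For "vcluster", step one produces "uster"; step two turns that into "ruste".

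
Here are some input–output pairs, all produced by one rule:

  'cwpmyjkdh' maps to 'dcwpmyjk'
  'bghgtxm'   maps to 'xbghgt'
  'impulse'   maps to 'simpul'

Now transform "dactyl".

The pattern: delete the last character, then move the last character to the front.
Doing the same to "dactyl": "ydact".

ydact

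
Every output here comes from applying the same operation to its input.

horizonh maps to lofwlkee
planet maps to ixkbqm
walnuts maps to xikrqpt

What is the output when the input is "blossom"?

ilppljy

Each output is the input with this applied: shift every letter 3 places backward in the alphabet (wrapping around), then move the first character to the end.
"blossom" → "yilpplj" → "ilppljy".
(Check on "horizonh": → "elofwlke" → "lofwlkee" ✓)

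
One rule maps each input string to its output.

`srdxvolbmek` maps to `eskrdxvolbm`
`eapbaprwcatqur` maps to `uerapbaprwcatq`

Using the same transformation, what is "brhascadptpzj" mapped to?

zbjrhascadptp

The transformation: swap the first and last characters, then move the last 2 characters to the front (rotate right by 2).
Applying both steps to "brhascadptpzj": "jrhascadptpzb", then "zbjrhascadptp".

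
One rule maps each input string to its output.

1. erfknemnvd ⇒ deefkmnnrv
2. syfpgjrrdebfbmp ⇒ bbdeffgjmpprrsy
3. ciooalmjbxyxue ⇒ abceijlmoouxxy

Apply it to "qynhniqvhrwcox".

chhinnoqqrvwxy

Rule — sort the characters into alphabetical order.
So "qynhniqvhrwcox" becomes "chhinnoqqrvwxy".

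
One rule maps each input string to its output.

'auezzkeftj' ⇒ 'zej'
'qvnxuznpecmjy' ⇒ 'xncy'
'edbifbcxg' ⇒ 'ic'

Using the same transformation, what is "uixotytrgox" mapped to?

What's happening: delete the first 2 characters, then keep one character in every 3, starting at position 2 (positions 2nd, 5th, 8th, ...).
So "uixotytrgox" becomes "oto".

oto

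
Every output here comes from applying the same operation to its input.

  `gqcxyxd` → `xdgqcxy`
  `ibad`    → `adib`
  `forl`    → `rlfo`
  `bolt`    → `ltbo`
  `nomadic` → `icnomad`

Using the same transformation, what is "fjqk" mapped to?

qkfj

In each case the input is transformed by: move the last 2 characters to the front (rotate right by 2).
Applying that to "fjqk" gives "qkfj".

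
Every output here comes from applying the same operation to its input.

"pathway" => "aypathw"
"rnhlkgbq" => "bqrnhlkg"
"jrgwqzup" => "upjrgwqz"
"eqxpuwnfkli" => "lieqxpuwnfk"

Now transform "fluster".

The rule is to move the last 2 characters to the front (rotate right by 2).
On "fluster" that produces "erflust".

erflust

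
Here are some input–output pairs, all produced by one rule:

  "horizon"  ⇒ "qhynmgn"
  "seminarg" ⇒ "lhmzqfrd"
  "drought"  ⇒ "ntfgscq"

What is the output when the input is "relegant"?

kdfzmsqd

In each case the input is transformed by: move the first 2 characters to the end (rotate left by 2), then shift every letter 1 place backward in the alphabet (wrapping around).
Starting from "relegant": after the first operation, "legantre"; after the second, "kdfzmsqd".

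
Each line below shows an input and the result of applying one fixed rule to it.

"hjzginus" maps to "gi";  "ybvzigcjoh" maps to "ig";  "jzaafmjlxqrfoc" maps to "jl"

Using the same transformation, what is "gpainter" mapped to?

in

Each output is the input with this applied: take characters alternately from the front and the back (1st, last, 2nd, 2nd-last, ...), then keep only the last 2 characters.
Starting from "gpainter": after the first operation, "grpeatin"; after the second, "in".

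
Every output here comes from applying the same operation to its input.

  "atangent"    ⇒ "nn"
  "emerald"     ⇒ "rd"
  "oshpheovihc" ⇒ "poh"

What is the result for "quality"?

ly

The pattern: move the first character to the end, then keep one character in every 3, starting at position 3 (positions 3rd, 6th, 9th, ...).
For "quality", step one produces "ualityq"; step two turns that into "ly".
(Check on "atangent": → "tangenta" → "nn" ✓)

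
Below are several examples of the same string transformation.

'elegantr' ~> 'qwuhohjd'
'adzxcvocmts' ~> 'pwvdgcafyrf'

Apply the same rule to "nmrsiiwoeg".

rhjqpuvllz

Each output is the input with this applied: move the last 3 characters to the front (rotate right by 3), then shift every letter 3 places forward in the alphabet (wrapping around).
"nmrsiiwoeg" → "oegnmrsiiw" → "rhjqpuvllz".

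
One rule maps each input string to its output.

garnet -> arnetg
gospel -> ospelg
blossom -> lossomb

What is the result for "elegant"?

legante

The transformation: move the first character to the end.
On "elegant" that produces "legante".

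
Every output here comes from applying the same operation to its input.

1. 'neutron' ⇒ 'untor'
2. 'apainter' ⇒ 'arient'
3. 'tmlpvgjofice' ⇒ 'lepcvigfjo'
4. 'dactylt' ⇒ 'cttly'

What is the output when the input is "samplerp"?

What's happening: delete the first 2 characters, then take characters alternately from the front and the back (1st, last, 2nd, 2nd-last, ...).
Working it through for "samplerp": intermediate "mplerp", final "mpprle".
(Check on "apainter": → "ainter" → "arient" ✓)

mpprle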